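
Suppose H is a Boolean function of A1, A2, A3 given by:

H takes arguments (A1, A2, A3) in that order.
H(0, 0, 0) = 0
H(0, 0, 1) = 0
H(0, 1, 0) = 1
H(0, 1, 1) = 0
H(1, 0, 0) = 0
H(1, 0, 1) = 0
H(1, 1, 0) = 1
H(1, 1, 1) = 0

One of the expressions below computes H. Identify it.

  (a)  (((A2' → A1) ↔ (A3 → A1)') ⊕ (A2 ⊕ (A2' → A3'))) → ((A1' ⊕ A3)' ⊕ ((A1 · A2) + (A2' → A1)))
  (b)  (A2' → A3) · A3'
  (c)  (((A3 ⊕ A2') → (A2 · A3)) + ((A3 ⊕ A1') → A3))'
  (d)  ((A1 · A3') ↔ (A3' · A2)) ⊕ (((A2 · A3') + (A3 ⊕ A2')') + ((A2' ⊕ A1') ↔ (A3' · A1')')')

(a) disagrees with H on (0,0,0) (formula → 1, table → 0); rule it out.
(c) disagrees with H on (0,0,0) (formula → 1, table → 0); rule it out.
(d) disagrees with H on (0,0,0) (formula → 1, table → 0); rule it out.
Only (b) survives; checking it on all 8 rows confirms it matches H.

b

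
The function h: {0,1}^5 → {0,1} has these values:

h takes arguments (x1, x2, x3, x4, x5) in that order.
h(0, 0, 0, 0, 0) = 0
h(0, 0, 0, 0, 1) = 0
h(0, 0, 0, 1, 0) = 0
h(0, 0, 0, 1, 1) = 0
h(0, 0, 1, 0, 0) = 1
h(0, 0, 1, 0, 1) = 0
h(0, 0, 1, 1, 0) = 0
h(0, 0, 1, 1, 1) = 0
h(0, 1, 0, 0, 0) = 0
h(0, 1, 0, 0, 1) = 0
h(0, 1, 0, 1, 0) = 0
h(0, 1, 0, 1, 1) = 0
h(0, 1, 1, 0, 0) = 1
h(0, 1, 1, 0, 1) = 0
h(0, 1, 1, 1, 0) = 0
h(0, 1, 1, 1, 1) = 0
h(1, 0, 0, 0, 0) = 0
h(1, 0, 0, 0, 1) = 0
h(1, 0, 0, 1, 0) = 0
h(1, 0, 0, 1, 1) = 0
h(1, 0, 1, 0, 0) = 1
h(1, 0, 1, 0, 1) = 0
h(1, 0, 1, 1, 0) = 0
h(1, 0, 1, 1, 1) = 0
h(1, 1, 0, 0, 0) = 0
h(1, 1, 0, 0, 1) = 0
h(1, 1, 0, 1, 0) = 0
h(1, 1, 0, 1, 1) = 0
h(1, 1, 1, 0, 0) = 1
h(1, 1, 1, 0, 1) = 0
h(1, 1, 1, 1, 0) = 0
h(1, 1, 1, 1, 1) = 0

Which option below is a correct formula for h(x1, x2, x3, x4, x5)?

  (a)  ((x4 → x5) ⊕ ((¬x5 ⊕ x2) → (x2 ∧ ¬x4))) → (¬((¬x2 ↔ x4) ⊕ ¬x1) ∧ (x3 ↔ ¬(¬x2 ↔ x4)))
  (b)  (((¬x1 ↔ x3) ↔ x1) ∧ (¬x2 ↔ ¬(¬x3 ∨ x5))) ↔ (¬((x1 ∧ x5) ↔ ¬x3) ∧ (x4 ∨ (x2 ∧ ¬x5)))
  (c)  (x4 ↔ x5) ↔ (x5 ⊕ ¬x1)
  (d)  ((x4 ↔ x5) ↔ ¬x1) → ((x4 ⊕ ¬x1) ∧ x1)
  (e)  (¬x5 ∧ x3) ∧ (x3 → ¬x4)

e

(a) disagrees with h on (0,0,0,0,1) (formula → 1, table → 0); rule it out.
(b) disagrees with h on (0,0,0,0,0) (formula → 1, table → 0); rule it out.
(c) disagrees with h on (0,0,0,0,0) (formula → 1, table → 0); rule it out.
(d) disagrees with h on (0,0,0,0,1) (formula → 1, table → 0); rule it out.
That leaves (e). Evaluating it on every row reproduces the table of h exactly.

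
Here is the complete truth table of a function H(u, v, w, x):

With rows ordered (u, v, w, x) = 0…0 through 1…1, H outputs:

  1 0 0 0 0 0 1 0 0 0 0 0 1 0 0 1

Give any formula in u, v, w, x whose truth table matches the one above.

H=1 on 4 inputs: (0,0,0,0), (0,1,1,0), (1,1,0,0), (1,1,1,1). Reading each as a conjunction of literals (¬u·¬v·¬w·¬x, ¬u·v·w·¬x, u·v·¬w·¬x, u·v·w·x) and taking the OR gives the canonical DNF.

H(u, v, w, x) = (((((u' · v') · w') · x') + (((u' · v) · w) · x')) + (((u · v) · w') · x')) + (((u · v) · w) · x)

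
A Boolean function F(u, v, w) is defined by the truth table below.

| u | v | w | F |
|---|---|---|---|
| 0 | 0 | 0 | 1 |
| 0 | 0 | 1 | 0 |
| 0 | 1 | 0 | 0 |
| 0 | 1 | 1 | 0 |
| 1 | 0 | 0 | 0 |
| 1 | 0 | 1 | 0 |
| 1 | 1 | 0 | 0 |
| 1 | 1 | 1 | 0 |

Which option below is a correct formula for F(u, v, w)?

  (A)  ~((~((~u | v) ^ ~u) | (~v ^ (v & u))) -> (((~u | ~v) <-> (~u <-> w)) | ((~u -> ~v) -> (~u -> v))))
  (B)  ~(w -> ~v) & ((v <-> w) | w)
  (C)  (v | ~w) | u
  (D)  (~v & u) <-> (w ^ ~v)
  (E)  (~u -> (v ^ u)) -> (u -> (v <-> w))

(B) fails at (0,0,0): the formula yields 0, F is 1.
(C) fails at (0,1,0): the formula yields 1, F is 0.
(D) fails at (0,0,0): the formula yields 0, F is 1.
(E) fails at (0,0,1): the formula yields 1, F is 0.
Only (A) survives; checking it on all 8 rows confirms it matches F.

A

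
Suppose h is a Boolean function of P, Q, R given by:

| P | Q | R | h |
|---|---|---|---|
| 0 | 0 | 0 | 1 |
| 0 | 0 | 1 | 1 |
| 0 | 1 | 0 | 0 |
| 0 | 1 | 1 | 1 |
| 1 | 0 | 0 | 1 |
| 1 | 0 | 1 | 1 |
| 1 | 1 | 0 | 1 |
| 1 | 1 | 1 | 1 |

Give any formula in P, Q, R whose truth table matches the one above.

h(P, Q, R) = not ((not P and Q) and not R)

h is 0 on exactly one input, (0,1,0), whose minterm is ¬P·Q·¬R. So h is the negation of that single conjunction.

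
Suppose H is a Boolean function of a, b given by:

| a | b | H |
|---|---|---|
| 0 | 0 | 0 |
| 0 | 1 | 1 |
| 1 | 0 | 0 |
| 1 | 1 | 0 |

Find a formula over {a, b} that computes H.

1 only at (0,1): NOT a AND b.

H(a, b) = ~a & b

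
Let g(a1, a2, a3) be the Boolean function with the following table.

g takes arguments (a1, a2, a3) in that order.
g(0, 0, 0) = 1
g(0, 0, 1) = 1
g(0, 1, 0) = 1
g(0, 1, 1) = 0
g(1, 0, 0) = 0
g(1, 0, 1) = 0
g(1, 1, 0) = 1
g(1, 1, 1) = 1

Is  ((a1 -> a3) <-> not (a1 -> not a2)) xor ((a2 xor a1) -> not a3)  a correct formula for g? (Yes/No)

Check the formula against g row by row:
  a1=0, a2=0, a3=0: formula gives 1, g = 1 ✓
  a1=0, a2=0, a3=1: formula gives 1, g = 1 ✓
  a1=0, a2=1, a3=0: formula gives 1, g = 1 ✓
  a1=0, a2=1, a3=1: formula gives 0, g = 0 ✓
  a1=1, a2=0, a3=0: formula gives 0, g = 0 ✓
  …
  a1=1, a2=1, a3=1: formula gives 0, but g = 1 ✗
A single disagreement suffices: at (1,1,1) they differ, so the formula does not compute g.

No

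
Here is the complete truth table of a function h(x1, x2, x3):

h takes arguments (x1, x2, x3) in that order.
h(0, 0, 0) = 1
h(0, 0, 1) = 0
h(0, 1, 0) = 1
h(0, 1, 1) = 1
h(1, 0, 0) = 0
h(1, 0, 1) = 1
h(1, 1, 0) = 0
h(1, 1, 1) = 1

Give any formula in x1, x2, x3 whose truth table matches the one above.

The 0-rows are (0,0,1), (1,0,0), (1,1,0). Take each as a conjunction (¬x1·¬x2·x3, x1·¬x2·¬x3, x1·x2·¬x3), form their disjunction, and complement — that gives a formula that is 1 everywhere h is.

h(x1, x2, x3) = NOT ((((NOT x1 AND NOT x2) AND x3) OR ((x1 AND NOT x2) AND NOT x3)) OR ((x1 AND x2) AND NOT x3))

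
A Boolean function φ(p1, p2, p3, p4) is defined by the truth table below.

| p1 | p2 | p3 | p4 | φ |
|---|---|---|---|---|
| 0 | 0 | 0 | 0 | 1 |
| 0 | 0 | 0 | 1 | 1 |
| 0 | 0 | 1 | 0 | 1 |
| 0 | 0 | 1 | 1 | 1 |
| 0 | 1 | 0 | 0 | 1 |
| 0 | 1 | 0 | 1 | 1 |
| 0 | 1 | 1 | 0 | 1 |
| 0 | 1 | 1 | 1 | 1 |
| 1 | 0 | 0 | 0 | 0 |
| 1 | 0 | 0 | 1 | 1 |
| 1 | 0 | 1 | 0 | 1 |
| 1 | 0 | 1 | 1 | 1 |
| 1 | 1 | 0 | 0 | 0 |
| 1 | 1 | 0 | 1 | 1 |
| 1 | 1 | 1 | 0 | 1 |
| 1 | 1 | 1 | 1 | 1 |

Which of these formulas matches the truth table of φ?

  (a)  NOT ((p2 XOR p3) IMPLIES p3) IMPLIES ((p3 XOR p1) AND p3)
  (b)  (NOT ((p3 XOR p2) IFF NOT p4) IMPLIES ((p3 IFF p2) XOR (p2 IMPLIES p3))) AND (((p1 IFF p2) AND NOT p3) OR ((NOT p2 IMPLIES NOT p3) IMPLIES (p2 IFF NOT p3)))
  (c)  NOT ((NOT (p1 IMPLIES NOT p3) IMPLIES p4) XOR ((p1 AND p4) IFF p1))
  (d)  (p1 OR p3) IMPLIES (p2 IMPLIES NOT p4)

c

(a) fails at (0,1,0,0): the formula yields 0, φ is 1.
(b) fails at (0,0,0,0): the formula yields 0, φ is 1.
(d) fails at (0,1,1,1): the formula yields 0, φ is 1.
Only (c) survives; checking it on all 16 rows confirms it matches φ.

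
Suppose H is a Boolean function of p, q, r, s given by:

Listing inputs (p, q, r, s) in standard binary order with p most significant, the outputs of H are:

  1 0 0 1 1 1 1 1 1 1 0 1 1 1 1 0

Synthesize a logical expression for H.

There are just 4 zero rows: (0,0,0,1), (0,0,1,0), (1,0,1,0), (1,1,1,1). Their minterms are ¬p·¬q·¬r·s, ¬p·¬q·r·¬s, p·¬q·r·¬s, p·q·r·s; the OR of those covers precisely the 0-outputs, and negating it yields H.

H(p, q, r, s) = ¬((((((¬p ∧ ¬q) ∧ ¬r) ∧ s) ∨ (((¬p ∧ ¬q) ∧ r) ∧ ¬s)) ∨ (((p ∧ ¬q) ∧ r) ∧ ¬s)) ∨ (((p ∧ q) ∧ r) ∧ s))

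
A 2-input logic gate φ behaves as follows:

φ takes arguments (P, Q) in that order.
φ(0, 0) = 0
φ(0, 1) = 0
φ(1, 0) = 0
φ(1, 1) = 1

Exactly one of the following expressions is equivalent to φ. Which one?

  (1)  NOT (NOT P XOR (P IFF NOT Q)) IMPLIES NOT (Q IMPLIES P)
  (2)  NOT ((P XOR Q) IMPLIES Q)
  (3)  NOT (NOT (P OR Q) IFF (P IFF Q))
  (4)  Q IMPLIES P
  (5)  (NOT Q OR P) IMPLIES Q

(1) fails at (0,0): the formula yields 1, φ is 0.
(2) fails at (1,0): the formula yields 1, φ is 0.
(4) fails at (0,0): the formula yields 1, φ is 0.
(5) fails at (0,1): the formula yields 1, φ is 0.
That leaves (3). Evaluating it on every row reproduces the table of φ exactly.

3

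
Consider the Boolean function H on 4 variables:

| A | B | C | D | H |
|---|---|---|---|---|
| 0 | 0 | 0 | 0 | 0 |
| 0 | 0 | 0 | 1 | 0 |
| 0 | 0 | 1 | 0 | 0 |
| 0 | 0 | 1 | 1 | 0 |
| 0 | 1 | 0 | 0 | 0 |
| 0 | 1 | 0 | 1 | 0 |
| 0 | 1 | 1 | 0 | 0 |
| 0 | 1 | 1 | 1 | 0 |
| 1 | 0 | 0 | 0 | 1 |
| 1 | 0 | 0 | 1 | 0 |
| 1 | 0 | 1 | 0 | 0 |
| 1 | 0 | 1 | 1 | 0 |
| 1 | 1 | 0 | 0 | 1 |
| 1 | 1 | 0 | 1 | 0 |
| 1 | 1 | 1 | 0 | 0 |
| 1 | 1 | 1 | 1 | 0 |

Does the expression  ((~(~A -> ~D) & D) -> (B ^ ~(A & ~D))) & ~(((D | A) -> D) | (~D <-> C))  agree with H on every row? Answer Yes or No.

Test each input against both H and the formula:
  A=0, B=0, C=0, D=0: formula gives 0, H = 0 ✓
  A=0, B=0, C=0, D=1: formula gives 0, H = 0 ✓
  A=0, B=0, C=1, D=0: formula gives 0, H = 0 ✓
  A=0, B=0, C=1, D=1: formula gives 0, H = 0 ✓
  … (the remaining 12 rows also agree.)
No disagreement on any input; they are logically equivalent.

Yes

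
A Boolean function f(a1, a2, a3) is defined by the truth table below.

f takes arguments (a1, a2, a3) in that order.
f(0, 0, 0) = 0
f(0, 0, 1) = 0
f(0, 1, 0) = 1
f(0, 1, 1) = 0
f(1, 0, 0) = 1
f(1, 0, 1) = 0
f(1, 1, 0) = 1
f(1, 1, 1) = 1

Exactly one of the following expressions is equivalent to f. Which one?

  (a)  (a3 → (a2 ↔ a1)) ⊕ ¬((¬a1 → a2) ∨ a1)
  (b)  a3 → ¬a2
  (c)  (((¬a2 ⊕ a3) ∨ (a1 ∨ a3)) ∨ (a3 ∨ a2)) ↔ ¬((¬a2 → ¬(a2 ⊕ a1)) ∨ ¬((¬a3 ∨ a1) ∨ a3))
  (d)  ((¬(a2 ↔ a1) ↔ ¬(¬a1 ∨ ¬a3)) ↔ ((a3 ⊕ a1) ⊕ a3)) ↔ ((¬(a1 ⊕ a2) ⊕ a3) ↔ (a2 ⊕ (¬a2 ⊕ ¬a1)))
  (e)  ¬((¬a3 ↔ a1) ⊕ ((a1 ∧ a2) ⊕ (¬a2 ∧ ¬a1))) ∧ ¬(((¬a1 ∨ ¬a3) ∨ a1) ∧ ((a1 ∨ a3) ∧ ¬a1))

a

(b) disagrees with f on (0,0,0) (formula → 1, table → 0); rule it out.
(c) disagrees with f on (0,1,0) (formula → 0, table → 1); rule it out.
(d) disagrees with f on (0,0,0) (formula → 1, table → 0); rule it out.
(e) disagrees with f on (1,0,0) (formula → 0, table → 1); rule it out.
That leaves (a). Evaluating it on every row reproduces the table of f exactly.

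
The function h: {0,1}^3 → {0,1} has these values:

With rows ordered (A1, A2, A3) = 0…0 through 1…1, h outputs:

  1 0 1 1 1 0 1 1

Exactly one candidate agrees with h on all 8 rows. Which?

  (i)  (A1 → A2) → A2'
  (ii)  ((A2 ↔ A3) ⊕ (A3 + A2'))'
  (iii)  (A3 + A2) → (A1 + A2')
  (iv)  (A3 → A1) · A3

(i): at (0,0,1) it gives 1, but h = 0 — eliminated.
(iii): at (0,0,1) it gives 1, but h = 0 — eliminated.
(iv): at (0,0,0) it gives 0, but h = 1 — eliminated.
That leaves (ii). Evaluating it on every row reproduces the table of h exactly.

ii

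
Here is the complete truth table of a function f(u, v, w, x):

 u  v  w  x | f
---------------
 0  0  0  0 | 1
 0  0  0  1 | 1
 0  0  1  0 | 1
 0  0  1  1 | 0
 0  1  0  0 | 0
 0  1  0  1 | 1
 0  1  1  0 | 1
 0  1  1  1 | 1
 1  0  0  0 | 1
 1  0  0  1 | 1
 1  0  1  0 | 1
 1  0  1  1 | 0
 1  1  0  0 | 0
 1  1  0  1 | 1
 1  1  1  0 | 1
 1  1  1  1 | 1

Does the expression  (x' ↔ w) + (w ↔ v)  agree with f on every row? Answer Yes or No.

Test each input against both f and the formula:
  u=0, v=0, w=0, x=0: formula gives 1, f = 1 ✓
  u=0, v=0, w=0, x=1: formula gives 1, f = 1 ✓
  u=0, v=0, w=1, x=0: formula gives 1, f = 1 ✓
  u=0, v=0, w=1, x=1: formula gives 0, f = 0 ✓
  … (the remaining 12 rows also agree.)
Every row agrees, so the formula is equivalent.

Yes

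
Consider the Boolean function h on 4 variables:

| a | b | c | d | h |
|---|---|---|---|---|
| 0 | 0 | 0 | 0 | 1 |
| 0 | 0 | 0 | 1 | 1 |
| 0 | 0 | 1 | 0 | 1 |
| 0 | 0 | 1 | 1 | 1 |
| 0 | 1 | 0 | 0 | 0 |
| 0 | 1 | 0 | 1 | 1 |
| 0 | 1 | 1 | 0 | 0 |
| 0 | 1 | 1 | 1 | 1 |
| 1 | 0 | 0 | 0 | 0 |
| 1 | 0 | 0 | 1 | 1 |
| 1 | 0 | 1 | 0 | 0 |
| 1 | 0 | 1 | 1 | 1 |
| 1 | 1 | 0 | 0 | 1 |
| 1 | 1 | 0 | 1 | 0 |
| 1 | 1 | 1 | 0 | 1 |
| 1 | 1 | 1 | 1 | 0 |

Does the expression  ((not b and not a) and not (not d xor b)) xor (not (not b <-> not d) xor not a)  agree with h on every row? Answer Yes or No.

Check the formula against h row by row:
  a=0, b=0, c=0, d=0: formula gives 1, h = 1 ✓
  a=0, b=0, c=0, d=1: formula gives 1, h = 1 ✓
  a=0, b=0, c=1, d=0: formula gives 1, h = 1 ✓
  a=0, b=0, c=1, d=1: formula gives 1, h = 1 ✓
  … (the remaining 12 rows also agree.)
All 16 rows match — the expression computes h exactly.

Yes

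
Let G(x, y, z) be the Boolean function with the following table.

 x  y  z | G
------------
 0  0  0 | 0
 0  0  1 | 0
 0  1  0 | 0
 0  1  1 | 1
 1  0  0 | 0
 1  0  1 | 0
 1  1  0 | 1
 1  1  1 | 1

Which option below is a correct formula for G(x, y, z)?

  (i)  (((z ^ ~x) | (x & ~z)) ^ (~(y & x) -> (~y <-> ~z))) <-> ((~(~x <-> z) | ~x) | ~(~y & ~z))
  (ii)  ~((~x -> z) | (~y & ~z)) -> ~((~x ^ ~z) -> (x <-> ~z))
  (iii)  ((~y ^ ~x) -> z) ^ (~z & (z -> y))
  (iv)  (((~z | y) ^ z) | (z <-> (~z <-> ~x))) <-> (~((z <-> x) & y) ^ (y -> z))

(i): at (0,1,0) it gives 1, but G = 0 — eliminated.
(ii): at (0,0,0) it gives 1, but G = 0 — eliminated.
(iii): at (0,0,1) it gives 1, but G = 0 — eliminated.
(iv) is the remaining candidate, and it agrees with G on all 8 inputs.

iv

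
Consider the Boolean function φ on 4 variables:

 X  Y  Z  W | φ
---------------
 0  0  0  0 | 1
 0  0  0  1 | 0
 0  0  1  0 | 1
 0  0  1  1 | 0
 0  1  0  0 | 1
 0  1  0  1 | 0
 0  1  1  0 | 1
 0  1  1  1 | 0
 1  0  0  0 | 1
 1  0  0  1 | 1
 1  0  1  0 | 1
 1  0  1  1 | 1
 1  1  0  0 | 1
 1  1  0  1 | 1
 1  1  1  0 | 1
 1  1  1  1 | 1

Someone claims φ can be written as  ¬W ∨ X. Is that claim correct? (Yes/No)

Test each input against both φ and the formula:
  X=0, Y=0, Z=0, W=0: formula gives 1, φ = 1 ✓
  X=0, Y=0, Z=0, W=1: formula gives 0, φ = 0 ✓
  X=0, Y=0, Z=1, W=0: formula gives 1, φ = 1 ✓
  X=0, Y=0, Z=1, W=1: formula gives 0, φ = 0 ✓
  …and likewise for the remaining 12 rows.
All 16 rows match — the expression computes φ exactly.

Yes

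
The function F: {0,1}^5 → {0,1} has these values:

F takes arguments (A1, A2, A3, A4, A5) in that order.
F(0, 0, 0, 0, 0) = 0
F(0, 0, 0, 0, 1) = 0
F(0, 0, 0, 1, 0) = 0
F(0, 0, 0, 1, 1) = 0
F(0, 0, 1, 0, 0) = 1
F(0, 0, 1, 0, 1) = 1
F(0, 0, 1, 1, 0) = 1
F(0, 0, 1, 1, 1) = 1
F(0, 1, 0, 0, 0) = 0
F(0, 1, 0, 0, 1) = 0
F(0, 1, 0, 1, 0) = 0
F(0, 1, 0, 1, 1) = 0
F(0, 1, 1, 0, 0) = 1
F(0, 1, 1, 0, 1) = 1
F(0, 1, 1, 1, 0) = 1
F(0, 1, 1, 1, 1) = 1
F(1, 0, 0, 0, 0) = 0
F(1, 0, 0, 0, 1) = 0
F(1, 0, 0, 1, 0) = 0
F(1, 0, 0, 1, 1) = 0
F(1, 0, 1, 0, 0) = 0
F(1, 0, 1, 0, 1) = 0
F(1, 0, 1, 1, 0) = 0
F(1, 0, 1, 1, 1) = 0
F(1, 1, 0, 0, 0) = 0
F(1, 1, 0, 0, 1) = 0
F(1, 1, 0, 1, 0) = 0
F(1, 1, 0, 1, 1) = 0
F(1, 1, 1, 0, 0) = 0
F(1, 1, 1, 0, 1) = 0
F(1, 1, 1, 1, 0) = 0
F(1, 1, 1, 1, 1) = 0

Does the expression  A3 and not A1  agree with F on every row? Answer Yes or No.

Evaluate A3 and not A1 on each row and compare to F:
  A1=0, A2=0, A3=0, A4=0, A5=0: formula gives 0, F = 0 ✓
  A1=0, A2=0, A3=0, A4=0, A5=1: formula gives 0, F = 0 ✓
  A1=0, A2=0, A3=0, A4=1, A5=0: formula gives 0, F = 0 ✓
  A1=0, A2=0, A3=0, A4=1, A5=1: formula gives 0, F = 0 ✓
  …and likewise for the remaining 28 rows.
Every row agrees, so the formula is equivalent.

Yes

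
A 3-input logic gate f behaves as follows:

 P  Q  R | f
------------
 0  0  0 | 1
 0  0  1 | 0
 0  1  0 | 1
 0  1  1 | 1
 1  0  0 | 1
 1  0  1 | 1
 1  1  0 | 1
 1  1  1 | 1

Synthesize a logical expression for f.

f(P, Q, R) = not ((not P and not Q) and R)

Only row (0,0,1) gives 0. So f is 1 everywhere except there — the complement of the minterm ¬P·¬Q·R.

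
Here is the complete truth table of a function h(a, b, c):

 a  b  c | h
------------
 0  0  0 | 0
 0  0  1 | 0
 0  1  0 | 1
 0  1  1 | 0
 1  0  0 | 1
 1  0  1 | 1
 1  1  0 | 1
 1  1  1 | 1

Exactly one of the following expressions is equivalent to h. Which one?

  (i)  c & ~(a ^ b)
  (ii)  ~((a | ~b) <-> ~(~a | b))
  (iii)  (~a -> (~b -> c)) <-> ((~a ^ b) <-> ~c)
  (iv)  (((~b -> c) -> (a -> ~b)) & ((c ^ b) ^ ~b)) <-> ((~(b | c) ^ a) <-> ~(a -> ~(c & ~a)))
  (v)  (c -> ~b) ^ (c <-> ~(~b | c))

(i): at (0,0,1) it gives 1, but h = 0 — eliminated.
(ii): at (0,0,0) it gives 1, but h = 0 — eliminated.
(iii): at (0,1,0) it gives 0, but h = 1 — eliminated.
(v): at (0,0,1) it gives 1, but h = 0 — eliminated.
Only (iv) survives; checking it on all 8 rows confirms it matches h.

iv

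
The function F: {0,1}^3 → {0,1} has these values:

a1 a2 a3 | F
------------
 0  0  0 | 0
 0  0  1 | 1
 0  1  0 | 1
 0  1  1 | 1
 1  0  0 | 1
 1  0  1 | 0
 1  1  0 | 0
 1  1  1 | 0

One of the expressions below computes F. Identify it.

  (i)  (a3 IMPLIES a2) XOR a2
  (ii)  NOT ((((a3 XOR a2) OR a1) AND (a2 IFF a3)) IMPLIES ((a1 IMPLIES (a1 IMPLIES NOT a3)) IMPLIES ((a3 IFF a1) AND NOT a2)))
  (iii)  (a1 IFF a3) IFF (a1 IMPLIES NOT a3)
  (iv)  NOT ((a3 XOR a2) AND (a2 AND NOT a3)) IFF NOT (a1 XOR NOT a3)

(i) disagrees with F on (0,0,0) (formula → 1, table → 0); rule it out.
(ii) disagrees with F on (0,0,1) (formula → 0, table → 1); rule it out.
(iii) disagrees with F on (0,0,0) (formula → 1, table → 0); rule it out.
(iv) is the remaining candidate, and it agrees with F on all 8 inputs.

iv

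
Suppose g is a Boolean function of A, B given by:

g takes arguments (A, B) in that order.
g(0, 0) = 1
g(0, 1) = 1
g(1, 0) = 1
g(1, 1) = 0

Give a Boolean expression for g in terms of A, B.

The output is 0 only when every input is 1 — NAND of all inputs.

g(A, B) = not (A and B)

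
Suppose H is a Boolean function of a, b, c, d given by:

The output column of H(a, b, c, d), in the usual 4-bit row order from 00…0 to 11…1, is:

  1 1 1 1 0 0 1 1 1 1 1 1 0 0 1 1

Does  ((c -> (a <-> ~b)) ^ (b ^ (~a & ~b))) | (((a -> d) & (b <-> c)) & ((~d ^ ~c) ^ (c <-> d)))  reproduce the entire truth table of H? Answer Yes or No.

Yes

Check the formula against H row by row:
  a=0, b=0, c=0, d=0: formula gives 1, H = 1 ✓
  a=0, b=0, c=0, d=1: formula gives 1, H = 1 ✓
  a=0, b=0, c=1, d=0: formula gives 1, H = 1 ✓
  a=0, b=0, c=1, d=1: formula gives 1, H = 1 ✓
  … (the remaining 12 rows also agree.)
Every row agrees, so the formula is equivalent.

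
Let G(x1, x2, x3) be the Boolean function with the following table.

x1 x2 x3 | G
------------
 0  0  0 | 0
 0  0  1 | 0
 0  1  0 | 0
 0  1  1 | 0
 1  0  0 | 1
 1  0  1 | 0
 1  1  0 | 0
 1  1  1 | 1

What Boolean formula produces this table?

Collect the rows where G=1 — (1,0,0), (1,1,1) — and write one minterm per row: x1·¬x2·¬x3, x1·x2·x3. Their union (logical OR) reproduces the table exactly.

G(x1, x2, x3) = ((x1 & ~x2) & ~x3) | ((x1 & x2) & x3)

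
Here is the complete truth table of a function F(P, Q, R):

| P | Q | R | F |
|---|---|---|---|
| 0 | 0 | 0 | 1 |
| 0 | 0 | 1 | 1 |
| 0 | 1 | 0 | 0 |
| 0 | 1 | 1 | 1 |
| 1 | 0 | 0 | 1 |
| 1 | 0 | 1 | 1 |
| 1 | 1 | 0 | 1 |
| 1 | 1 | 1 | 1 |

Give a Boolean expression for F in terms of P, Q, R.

F(P, Q, R) = not ((not P and Q) and not R)

Only row (0,1,0) gives 0. So F is 1 everywhere except there — the complement of the minterm ¬P·Q·¬R.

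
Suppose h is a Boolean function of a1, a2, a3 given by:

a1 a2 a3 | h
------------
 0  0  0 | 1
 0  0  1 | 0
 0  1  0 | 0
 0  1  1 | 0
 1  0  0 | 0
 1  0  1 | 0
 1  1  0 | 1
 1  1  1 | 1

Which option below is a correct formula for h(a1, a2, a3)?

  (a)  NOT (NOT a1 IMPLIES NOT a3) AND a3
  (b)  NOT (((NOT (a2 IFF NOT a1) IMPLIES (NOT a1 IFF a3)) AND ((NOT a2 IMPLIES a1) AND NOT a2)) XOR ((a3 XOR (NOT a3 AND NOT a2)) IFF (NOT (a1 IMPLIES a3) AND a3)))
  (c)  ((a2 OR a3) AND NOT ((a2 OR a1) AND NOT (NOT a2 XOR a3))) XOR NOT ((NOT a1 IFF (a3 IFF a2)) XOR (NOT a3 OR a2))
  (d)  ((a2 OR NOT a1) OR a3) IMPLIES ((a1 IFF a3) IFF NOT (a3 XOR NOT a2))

(a) disagrees with h on (0,0,0) (formula → 0, table → 1); rule it out.
(b) disagrees with h on (0,0,1) (formula → 1, table → 0); rule it out.
(d) disagrees with h on (0,0,0) (formula → 0, table → 1); rule it out.
(c) is the remaining candidate, and it agrees with h on all 8 inputs.

c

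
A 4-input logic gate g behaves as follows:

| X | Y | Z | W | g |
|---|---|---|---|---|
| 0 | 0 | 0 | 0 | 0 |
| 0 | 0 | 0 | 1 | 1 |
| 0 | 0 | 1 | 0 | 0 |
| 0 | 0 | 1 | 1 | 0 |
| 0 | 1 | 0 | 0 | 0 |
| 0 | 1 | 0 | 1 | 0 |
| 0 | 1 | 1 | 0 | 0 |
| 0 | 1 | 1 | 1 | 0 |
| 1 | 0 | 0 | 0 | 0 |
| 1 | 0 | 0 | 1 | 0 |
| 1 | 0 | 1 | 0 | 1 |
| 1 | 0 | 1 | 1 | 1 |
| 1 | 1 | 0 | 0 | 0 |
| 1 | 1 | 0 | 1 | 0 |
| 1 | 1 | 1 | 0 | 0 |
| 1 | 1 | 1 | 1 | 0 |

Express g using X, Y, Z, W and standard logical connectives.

g=1 on 3 inputs: (0,0,0,1), (1,0,1,0), (1,0,1,1). Reading each as a conjunction of literals (¬X·¬Y·¬Z·W, X·¬Y·Z·¬W, X·¬Y·Z·W) and taking the OR gives the canonical DNF.

g(X, Y, Z, W) = ((((not X and not Y) and not Z) and W) or (((X and not Y) and Z) and not W)) or (((X and not Y) and Z) and W)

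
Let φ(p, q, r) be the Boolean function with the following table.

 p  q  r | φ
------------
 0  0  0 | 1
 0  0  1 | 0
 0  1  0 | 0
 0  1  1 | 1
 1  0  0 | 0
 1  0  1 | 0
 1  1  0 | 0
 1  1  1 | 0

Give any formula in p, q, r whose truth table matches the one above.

φ(p, q, r) = ((~p & ~q) & ~r) | ((~p & q) & r)

The 1-rows are (0,0,0), (0,1,1). Each contributes one minterm — ¬p·¬q·¬r; ¬p·q·r — and their disjunction is a sum-of-products form of φ.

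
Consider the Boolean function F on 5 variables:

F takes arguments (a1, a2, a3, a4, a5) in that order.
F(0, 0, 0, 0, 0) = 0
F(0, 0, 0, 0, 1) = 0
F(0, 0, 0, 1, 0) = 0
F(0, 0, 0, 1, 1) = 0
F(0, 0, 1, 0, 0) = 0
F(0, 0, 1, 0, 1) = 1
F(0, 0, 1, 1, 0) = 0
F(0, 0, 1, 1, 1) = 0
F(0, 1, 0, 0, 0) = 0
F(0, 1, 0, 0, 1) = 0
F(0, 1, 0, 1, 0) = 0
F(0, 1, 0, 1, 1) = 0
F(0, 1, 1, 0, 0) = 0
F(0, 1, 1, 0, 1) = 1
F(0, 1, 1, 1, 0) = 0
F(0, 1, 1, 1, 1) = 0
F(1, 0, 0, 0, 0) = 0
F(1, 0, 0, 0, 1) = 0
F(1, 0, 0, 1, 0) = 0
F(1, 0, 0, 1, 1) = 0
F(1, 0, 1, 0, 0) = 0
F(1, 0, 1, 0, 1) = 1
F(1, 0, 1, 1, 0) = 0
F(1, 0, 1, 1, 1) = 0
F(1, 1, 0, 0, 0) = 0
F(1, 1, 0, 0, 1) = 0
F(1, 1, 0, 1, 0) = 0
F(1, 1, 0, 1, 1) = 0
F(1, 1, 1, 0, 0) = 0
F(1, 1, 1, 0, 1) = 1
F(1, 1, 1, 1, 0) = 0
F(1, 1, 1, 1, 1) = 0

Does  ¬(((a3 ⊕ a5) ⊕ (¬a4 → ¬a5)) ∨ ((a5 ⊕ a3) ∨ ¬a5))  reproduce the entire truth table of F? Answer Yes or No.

Test each input against both F and the formula:
  a1=0, a2=0, a3=0, a4=0, a5=0: formula gives 0, F = 0 ✓
  a1=0, a2=0, a3=0, a4=0, a5=1: formula gives 0, F = 0 ✓
  a1=0, a2=0, a3=0, a4=1, a5=0: formula gives 0, F = 0 ✓
  a1=0, a2=0, a3=0, a4=1, a5=1: formula gives 0, F = 0 ✓
  … (the remaining 28 rows also agree.)
No disagreement on any input; they are logically equivalent.

Yes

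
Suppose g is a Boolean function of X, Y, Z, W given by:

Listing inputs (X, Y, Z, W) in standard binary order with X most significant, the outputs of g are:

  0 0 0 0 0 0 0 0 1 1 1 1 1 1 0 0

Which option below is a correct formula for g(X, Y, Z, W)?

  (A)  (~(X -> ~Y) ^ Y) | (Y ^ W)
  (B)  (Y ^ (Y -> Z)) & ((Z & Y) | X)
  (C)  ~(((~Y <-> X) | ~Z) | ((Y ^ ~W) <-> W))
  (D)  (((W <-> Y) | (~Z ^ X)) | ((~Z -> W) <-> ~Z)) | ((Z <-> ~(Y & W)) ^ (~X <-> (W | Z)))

B

(A): at (0,0,0,1) it gives 1, but g = 0 — eliminated.
(C): at (0,0,1,0) it gives 1, but g = 0 — eliminated.
(D): at (0,0,0,0) it gives 1, but g = 0 — eliminated.
(B) is the remaining candidate, and it agrees with g on all 16 inputs.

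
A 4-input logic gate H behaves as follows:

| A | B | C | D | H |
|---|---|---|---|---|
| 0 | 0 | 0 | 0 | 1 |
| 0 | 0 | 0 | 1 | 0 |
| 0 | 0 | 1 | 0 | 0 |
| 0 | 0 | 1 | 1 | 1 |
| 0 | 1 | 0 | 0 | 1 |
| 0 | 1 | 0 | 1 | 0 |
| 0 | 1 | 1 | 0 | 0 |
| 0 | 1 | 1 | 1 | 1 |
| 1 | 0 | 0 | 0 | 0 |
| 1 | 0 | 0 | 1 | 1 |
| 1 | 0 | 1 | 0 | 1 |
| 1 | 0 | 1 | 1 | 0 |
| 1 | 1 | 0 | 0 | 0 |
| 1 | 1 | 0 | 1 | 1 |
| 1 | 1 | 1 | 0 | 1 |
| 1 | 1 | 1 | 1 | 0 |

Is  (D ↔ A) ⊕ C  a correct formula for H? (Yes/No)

Yes

Evaluate (D ↔ A) ⊕ C on each row and compare to H:
  A=0, B=0, C=0, D=0: formula gives 1, H = 1 ✓
  A=0, B=0, C=0, D=1: formula gives 0, H = 0 ✓
  A=0, B=0, C=1, D=0: formula gives 0, H = 0 ✓
  A=0, B=0, C=1, D=1: formula gives 1, H = 1 ✓
  …and likewise for the remaining 12 rows.
All 16 rows match — the expression computes H exactly.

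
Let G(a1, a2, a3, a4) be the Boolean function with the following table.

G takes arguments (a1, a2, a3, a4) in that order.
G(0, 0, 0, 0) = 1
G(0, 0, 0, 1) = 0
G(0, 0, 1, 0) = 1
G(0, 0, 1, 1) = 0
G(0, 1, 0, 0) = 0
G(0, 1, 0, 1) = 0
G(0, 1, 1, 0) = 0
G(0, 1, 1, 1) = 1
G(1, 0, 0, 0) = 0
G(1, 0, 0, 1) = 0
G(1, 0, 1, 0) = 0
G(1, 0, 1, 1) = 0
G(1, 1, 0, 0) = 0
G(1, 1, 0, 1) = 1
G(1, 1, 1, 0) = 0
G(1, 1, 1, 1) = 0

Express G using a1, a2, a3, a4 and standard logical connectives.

G(a1, a2, a3, a4) = (((((a1' · a2') · a3') · a4') + (((a1' · a2') · a3) · a4')) + (((a1' · a2) · a3) · a4)) + (((a1 · a2) · a3') · a4)

G=1 on 4 inputs: (0,0,0,0), (0,0,1,0), (0,1,1,1), (1,1,0,1). Reading each as a conjunction of literals (¬a1·¬a2·¬a3·¬a4, ¬a1·¬a2·a3·¬a4, ¬a1·a2·a3·a4, a1·a2·¬a3·a4) and taking the OR gives the canonical DNF.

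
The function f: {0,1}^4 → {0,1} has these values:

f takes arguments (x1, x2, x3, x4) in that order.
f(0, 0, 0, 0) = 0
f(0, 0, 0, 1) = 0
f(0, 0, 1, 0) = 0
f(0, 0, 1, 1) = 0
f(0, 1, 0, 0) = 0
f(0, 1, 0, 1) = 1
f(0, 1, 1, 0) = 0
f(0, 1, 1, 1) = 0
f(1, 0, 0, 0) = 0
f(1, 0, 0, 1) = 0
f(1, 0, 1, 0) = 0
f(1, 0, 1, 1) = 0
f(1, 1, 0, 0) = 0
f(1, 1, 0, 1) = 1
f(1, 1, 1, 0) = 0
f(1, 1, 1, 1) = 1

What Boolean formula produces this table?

The 1-rows are (0,1,0,1), (1,1,0,1), (1,1,1,1). Each contributes one minterm — ¬x1·x2·¬x3·x4; x1·x2·¬x3·x4; x1·x2·x3·x4 — and their disjunction is a sum-of-products form of f.

f(x1, x2, x3, x4) = ((((¬x1 ∧ x2) ∧ ¬x3) ∧ x4) ∨ (((x1 ∧ x2) ∧ ¬x3) ∧ x4)) ∨ (((x1 ∧ x2) ∧ x3) ∧ x4)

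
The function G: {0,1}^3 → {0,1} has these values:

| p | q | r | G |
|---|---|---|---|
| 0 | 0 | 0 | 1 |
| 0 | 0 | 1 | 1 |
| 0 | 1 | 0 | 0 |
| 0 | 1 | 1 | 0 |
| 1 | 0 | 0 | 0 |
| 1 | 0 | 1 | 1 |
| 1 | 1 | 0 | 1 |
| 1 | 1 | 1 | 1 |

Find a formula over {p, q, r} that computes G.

G(p, q, r) = not ((((not p and q) and not r) or ((not p and q) and r)) or ((p and not q) and not r))

G is 0 on only 3 rows — (0,1,0), (0,1,1), (1,0,0). Writing each as a minterm (¬p·q·¬r, ¬p·q·r, p·¬q·¬r) and OR-ing them characterizes exactly where G=0, so G is the negation of that disjunction.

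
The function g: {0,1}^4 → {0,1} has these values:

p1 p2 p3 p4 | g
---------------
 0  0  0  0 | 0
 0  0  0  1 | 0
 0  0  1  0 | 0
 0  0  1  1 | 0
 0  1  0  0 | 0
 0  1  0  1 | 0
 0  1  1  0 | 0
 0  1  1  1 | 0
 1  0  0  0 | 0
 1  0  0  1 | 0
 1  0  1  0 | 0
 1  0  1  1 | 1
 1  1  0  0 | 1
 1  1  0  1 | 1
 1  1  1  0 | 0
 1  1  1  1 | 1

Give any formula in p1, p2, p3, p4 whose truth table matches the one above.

g=1 on 4 inputs: (1,0,1,1), (1,1,0,0), (1,1,0,1), (1,1,1,1). Reading each as a conjunction of literals (p1·¬p2·p3·p4, p1·p2·¬p3·¬p4, p1·p2·¬p3·p4, p1·p2·p3·p4) and taking the OR gives the canonical DNF.

g(p1, p2, p3, p4) = (((((p1 & ~p2) & p3) & p4) | (((p1 & p2) & ~p3) & ~p4)) | (((p1 & p2) & ~p3) & p4)) | (((p1 & p2) & p3) & p4)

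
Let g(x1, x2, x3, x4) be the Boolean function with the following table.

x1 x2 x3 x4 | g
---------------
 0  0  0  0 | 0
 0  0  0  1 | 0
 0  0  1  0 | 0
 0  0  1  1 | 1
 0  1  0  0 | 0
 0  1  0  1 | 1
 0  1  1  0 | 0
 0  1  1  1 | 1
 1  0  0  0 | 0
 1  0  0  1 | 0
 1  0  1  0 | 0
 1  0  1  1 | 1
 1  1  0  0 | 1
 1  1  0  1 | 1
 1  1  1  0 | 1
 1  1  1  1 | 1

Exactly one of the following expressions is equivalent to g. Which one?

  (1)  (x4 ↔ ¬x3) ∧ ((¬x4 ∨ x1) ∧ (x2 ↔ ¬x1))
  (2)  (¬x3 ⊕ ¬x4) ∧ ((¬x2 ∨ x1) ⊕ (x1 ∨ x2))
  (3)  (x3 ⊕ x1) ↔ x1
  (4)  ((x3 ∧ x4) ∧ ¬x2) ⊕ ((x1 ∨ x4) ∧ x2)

4

(1) fails at (0,0,1,1): the formula yields 0, g is 1.
(2) fails at (0,0,0,1): the formula yields 1, g is 0.
(3) fails at (0,0,0,0): the formula yields 1, g is 0.
(4) is the remaining candidate, and it agrees with g on all 16 inputs.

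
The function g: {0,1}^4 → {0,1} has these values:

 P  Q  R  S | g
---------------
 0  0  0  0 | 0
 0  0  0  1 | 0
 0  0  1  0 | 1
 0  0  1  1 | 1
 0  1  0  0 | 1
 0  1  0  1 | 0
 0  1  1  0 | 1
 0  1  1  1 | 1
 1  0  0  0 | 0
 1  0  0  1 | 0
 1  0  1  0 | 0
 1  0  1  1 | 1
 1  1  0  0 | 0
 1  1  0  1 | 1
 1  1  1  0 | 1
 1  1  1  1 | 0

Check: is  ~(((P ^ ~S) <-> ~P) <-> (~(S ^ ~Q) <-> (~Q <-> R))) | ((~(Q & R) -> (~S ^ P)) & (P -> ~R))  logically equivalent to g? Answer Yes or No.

No

Test each input against both g and the formula:
  P=0, Q=0, R=0, S=0: formula gives 1, but g = 0 ✗
A single disagreement suffices: at (0,0,0,0) they differ, so the formula does not compute g.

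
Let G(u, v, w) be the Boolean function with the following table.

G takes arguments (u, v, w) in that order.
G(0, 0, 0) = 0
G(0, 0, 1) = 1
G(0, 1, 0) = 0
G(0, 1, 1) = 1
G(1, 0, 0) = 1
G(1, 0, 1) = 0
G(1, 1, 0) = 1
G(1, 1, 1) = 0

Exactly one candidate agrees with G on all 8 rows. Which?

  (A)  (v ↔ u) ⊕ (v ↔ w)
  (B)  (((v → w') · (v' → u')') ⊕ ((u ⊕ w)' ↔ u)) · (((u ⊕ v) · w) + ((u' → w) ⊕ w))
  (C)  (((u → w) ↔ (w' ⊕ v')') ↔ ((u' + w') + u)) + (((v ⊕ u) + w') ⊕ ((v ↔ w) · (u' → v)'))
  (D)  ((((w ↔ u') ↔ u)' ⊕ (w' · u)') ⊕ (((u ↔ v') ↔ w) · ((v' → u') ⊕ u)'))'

(B) disagrees with G on (0,0,1) (formula → 0, table → 1); rule it out.
(C) disagrees with G on (0,0,0) (formula → 1, table → 0); rule it out.
(D) disagrees with G on (1,0,1) (formula → 1, table → 0); rule it out.
Only (A) survives; checking it on all 8 rows confirms it matches G.

A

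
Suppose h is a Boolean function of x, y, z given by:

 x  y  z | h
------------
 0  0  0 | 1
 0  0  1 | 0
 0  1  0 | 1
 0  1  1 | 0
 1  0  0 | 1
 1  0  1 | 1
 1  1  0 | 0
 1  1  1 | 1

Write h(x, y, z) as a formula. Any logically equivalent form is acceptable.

h(x, y, z) = ((((x' · y') · z) + ((x' · y) · z)) + ((x · y) · z'))'

The 0-rows are (0,0,1), (0,1,1), (1,1,0). Take each as a conjunction (¬x·¬y·z, ¬x·y·z, x·y·¬z), form their disjunction, and complement — that gives a formula that is 1 everywhere h is.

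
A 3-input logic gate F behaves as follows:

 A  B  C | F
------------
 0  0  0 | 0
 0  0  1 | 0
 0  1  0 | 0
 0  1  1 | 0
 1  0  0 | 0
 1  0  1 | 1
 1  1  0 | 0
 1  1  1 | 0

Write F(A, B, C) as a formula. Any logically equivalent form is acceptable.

F(A, B, C) = (A AND NOT B) AND C

Only row (1,0,1) gives 1. That row's minterm A·¬B·C is F directly.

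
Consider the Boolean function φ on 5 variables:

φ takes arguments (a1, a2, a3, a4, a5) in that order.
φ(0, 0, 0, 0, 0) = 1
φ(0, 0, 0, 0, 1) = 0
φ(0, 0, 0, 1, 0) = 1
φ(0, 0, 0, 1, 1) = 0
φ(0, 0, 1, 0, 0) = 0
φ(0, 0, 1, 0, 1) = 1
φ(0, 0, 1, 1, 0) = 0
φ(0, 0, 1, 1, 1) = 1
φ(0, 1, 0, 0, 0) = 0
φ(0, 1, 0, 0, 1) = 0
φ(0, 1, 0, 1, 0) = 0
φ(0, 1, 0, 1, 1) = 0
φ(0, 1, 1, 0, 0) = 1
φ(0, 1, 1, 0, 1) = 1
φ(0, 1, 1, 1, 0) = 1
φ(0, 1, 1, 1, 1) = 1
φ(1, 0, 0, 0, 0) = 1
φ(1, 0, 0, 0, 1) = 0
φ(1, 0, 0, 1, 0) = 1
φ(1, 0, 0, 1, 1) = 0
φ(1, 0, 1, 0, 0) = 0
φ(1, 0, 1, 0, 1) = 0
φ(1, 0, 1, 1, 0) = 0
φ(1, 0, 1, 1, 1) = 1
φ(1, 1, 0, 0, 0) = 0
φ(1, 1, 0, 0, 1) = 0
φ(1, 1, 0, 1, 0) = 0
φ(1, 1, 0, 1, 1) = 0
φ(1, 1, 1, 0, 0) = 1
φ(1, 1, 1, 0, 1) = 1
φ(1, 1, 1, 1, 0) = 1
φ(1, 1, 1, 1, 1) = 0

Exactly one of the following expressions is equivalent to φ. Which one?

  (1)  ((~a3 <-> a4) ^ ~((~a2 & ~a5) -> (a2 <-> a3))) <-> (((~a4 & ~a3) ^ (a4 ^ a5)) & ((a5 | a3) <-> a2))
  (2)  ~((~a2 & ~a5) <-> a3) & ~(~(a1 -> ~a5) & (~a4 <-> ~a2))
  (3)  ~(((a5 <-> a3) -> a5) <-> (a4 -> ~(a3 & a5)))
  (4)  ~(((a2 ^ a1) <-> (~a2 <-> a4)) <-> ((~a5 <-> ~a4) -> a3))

(1) fails at (0,0,0,0,0): the formula yields 0, φ is 1.
(3) fails at (0,0,1,0,1): the formula yields 0, φ is 1.
(4) fails at (0,0,1,0,1): the formula yields 0, φ is 1.
(2) is the remaining candidate, and it agrees with φ on all 32 inputs.

2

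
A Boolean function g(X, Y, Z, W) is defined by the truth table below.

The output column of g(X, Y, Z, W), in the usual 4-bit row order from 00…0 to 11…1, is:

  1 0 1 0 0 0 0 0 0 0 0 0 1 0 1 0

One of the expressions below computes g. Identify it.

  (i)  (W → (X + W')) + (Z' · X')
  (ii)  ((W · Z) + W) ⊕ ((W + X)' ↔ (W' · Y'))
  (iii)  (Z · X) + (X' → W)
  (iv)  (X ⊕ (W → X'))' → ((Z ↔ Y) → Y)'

ii

(i) disagrees with g on (0,0,0,1) (formula → 1, table → 0); rule it out.
(iii) disagrees with g on (0,0,0,0) (formula → 0, table → 1); rule it out.
(iv) disagrees with g on (0,0,0,1) (formula → 1, table → 0); rule it out.
That leaves (ii). Evaluating it on every row reproduces the table of g exactly.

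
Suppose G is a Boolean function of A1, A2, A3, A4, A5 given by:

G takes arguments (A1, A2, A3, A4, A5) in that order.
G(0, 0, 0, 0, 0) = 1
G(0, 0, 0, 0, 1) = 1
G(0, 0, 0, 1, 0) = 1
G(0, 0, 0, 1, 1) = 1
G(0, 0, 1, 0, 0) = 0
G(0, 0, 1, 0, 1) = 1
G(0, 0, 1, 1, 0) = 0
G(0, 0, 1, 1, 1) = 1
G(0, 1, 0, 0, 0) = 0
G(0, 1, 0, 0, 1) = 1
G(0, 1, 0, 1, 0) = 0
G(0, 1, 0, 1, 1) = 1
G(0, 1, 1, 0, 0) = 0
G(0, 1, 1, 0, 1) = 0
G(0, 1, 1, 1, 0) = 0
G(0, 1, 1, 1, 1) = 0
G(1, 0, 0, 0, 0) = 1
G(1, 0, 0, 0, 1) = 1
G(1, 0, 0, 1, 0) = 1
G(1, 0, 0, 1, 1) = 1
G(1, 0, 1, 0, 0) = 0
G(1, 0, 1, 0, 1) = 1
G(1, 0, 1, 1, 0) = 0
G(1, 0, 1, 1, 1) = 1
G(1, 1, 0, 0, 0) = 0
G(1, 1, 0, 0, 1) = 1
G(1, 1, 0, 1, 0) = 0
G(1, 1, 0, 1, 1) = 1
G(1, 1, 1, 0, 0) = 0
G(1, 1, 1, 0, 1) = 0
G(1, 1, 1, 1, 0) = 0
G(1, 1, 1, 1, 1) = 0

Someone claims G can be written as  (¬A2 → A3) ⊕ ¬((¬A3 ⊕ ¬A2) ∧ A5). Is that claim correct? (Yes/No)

Yes

Test each input against both G and the formula:
  A1=0, A2=0, A3=0, A4=0, A5=0: formula gives 1, G = 1 ✓
  A1=0, A2=0, A3=0, A4=0, A5=1: formula gives 1, G = 1 ✓
  A1=0, A2=0, A3=0, A4=1, A5=0: formula gives 1, G = 1 ✓
  A1=0, A2=0, A3=0, A4=1, A5=1: formula gives 1, G = 1 ✓
  … (the remaining 28 rows also agree.)
All 32 rows match — the expression computes G exactly.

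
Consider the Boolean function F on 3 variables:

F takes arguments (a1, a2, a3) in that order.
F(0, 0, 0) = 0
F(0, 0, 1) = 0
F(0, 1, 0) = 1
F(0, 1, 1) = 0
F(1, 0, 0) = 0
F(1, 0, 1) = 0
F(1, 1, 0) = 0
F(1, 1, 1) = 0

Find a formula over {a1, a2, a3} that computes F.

F(a1, a2, a3) = (~a1 & a2) & ~a3

Only row (0,1,0) gives 1. That row's minterm ¬a1·a2·¬a3 is F directly.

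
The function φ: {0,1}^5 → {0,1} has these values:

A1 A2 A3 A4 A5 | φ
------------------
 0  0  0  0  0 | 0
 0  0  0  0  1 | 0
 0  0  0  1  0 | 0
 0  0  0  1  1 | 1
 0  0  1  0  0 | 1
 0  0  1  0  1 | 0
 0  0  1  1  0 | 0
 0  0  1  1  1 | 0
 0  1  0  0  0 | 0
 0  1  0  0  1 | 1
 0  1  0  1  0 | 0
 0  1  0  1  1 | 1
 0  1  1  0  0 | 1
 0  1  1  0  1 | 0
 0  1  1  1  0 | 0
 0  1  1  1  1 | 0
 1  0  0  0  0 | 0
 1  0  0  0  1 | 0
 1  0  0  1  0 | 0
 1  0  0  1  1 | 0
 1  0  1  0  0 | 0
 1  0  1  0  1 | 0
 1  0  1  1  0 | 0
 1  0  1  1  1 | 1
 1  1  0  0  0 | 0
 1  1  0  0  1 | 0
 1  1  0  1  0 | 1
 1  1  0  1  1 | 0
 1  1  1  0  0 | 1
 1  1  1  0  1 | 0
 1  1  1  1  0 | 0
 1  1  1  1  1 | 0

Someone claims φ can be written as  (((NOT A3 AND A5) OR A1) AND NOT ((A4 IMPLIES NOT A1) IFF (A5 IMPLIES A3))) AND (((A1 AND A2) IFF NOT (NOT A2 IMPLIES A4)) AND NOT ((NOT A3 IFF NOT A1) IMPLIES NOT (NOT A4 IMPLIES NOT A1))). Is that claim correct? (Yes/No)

Evaluate (((NOT A3 AND A5) OR A1) AND NOT ((A4 IMPLIES NOT A1) IFF (A5 IMPLIES A3))) AND (((A1 AND A2) IFF NOT (NOT A2 IMPLIES A4)) AND NOT ((NOT A3 IFF NOT A1) IMPLIES NOT (NOT A4 IMPLIES NOT A1))) on each row and compare to φ:
  A1=0, A2=0, A3=0, A4=0, A5=0: formula gives 0, φ = 0 ✓
  A1=0, A2=0, A3=0, A4=0, A5=1: formula gives 0, φ = 0 ✓
  A1=0, A2=0, A3=0, A4=1, A5=0: formula gives 0, φ = 0 ✓
  A1=0, A2=0, A3=0, A4=1, A5=1: formula gives 1, φ = 1 ✓
  A1=0, A2=0, A3=1, A4=0, A5=0: formula gives 0, but φ = 1 ✗
Row (0,0,1,0,0) is a counterexample, so the formula is not equivalent to φ.

No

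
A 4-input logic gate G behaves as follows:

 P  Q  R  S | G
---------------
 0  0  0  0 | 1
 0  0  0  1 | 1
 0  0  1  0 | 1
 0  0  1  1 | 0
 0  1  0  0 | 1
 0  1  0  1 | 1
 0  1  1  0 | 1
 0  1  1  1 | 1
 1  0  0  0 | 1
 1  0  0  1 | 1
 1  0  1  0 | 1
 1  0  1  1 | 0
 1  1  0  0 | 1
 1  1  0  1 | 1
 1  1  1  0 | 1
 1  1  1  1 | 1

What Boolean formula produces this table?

G(P, Q, R, S) = NOT ((((NOT P AND NOT Q) AND R) AND S) OR (((P AND NOT Q) AND R) AND S))

The 0-rows are (0,0,1,1), (1,0,1,1). Take each as a conjunction (¬P·¬Q·R·S, P·¬Q·R·S), form their disjunction, and complement — that gives a formula that is 1 everywhere G is.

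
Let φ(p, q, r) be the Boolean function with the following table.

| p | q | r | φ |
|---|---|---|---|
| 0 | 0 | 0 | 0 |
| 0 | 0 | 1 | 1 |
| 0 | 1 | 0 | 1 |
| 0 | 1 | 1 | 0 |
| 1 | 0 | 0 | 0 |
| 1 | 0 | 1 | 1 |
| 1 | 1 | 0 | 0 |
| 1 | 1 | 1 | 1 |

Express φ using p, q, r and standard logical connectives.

φ=1 on 4 inputs: (0,0,1), (0,1,0), (1,0,1), (1,1,1). Reading each as a conjunction of literals (¬p·¬q·r, ¬p·q·¬r, p·¬q·r, p·q·r) and taking the OR gives the canonical DNF.

φ(p, q, r) = ((((NOT p AND NOT q) AND r) OR ((NOT p AND q) AND NOT r)) OR ((p AND NOT q) AND r)) OR ((p AND q) AND r)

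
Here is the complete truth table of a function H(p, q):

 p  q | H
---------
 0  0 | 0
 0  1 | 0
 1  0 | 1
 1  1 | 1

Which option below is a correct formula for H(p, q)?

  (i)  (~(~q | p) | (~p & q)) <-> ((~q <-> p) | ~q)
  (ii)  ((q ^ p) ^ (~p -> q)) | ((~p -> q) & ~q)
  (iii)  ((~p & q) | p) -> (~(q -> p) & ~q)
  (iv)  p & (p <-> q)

(i): at (0,1) it gives 1, but H = 0 — eliminated.
(iii): at (0,0) it gives 1, but H = 0 — eliminated.
(iv): at (1,0) it gives 0, but H = 1 — eliminated.
(ii) is the remaining candidate, and it agrees with H on all 4 inputs.

ii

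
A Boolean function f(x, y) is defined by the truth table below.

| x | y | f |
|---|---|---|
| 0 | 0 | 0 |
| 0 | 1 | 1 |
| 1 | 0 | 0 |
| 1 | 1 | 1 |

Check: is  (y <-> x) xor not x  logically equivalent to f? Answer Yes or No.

Yes

Test each input against both f and the formula:
  x=0, y=0: formula gives 0, f = 0 ✓
  x=0, y=1: formula gives 1, f = 1 ✓
  x=1, y=0: formula gives 0, f = 0 ✓
  x=1, y=1: formula gives 1, f = 1 ✓
No disagreement on any input; they are logically equivalent.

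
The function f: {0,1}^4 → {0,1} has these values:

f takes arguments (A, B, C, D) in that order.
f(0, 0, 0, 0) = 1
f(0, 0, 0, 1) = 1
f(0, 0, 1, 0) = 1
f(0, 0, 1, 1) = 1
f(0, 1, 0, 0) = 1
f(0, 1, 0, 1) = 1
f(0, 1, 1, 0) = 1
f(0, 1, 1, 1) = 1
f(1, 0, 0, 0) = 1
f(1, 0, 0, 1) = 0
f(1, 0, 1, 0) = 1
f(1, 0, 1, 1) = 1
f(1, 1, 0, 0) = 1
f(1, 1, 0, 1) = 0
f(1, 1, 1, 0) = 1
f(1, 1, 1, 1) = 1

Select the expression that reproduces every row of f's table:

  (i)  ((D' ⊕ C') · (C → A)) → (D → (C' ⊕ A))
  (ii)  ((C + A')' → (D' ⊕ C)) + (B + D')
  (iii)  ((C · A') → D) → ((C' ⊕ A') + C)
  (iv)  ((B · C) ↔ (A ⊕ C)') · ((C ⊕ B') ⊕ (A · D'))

i

(ii) fails at (1,1,0,1): the formula yields 1, f is 0.
(iii) fails at (0,0,0,0): the formula yields 0, f is 1.
(iv) fails at (0,0,0,0): the formula yields 0, f is 1.
Only (i) survives; checking it on all 16 rows confirms it matches f.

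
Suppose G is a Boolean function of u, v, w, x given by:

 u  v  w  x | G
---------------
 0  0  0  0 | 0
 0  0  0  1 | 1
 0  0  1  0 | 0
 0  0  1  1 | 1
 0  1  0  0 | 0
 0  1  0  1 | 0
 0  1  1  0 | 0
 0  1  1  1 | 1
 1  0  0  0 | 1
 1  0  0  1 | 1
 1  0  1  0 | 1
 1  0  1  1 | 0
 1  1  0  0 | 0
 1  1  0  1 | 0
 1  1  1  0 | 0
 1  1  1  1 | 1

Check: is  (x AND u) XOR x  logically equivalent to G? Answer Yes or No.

Evaluate (x AND u) XOR x on each row and compare to G:
  u=0, v=0, w=0, x=0: formula gives 0, G = 0 ✓
  u=0, v=0, w=0, x=1: formula gives 1, G = 1 ✓
  u=0, v=0, w=1, x=0: formula gives 0, G = 0 ✓
  u=0, v=0, w=1, x=1: formula gives 1, G = 1 ✓
  …
  u=0, v=1, w=0, x=1: formula gives 1, but G = 0 ✗
Row (0,1,0,1) is a counterexample, so the formula is not equivalent to G.

No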